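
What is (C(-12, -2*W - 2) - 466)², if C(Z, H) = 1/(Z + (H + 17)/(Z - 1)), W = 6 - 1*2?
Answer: 5771592841/26569 ≈ 2.1723e+5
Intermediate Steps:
W = 4 (W = 6 - 2 = 4)
C(Z, H) = 1/(Z + (17 + H)/(-1 + Z))
(C(-12, -2*W - 2) - 466)² = ((-1 - 12)/(17 + (-2*4 - 2) + (-12)² - 1*(-12)) - 466)² = (-13/(17 + (-8 - 2) + 144 + 12) - 466)² = (-13/(17 - 10 + 144 + 12) - 466)² = (-13/163 - 466)² = (-75971/163)² = 5771592841/26569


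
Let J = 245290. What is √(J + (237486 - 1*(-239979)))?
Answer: √722755 ≈ 850.15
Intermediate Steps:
√(J + (237486 - 1*(-239979))) = √(245290 + (237486 - 1*(-239979))) = √(245290 + (237486 + 239979)) = √(245290 + 477465) = √722755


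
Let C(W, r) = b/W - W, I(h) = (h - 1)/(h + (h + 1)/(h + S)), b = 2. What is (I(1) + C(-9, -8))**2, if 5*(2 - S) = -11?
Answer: 6241/81 ≈ 77.049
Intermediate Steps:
S = 21/5 (S = 2 - 1/5*(-11) = 2 + 11/5 = 21/5 ≈ 4.2000)
I(h) = (-1 + h)/(h + (1 + h)/(21/5 + h)) (I(h) = (h - 1)/(h + (h + 1)/(h + 21/5)) = (-1 + h)/(h + (1 + h)/(21/5 + h)))
C(W, r) = -W + 2/W (C(W, r) = 2/W - W = -W + 2/W)
(I(1) + C(-9, -8))**2 = ((-21 + 5*1**2 + 16*1)/(5 + 5*1**2 + 26*1) + (-1*(-9) + 2/(-9)))**2 = ((-21 + 5*1 + 16)/(5 + 5*1 + 26) + (9 + 2*(-1/9)))**2 = ((-21 + 5 + 16)/(5 + 5 + 26) + (9 - 2/9))**2 = (0/36 + 79/9)**2 = ((1/36)*0 + 79/9)**2 = (0 + 79/9)**2 = (79/9)**2 = 6241/81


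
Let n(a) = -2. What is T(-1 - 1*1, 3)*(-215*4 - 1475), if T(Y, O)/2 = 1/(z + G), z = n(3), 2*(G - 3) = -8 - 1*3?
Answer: 9340/9 ≈ 1037.8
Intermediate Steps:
G = -5/2 (G = 3 + (-8 - 1*3)/2 = 3 + (-8 - 3)/2 = 3 + (1/2)*(-11) = 3 - 11/2 = -5/2 ≈ -2.5000)
z = -2
T(Y, O) = -4/9 (T(Y, O) = 2/(-2 - 5/2) = 2/(-9/2) = 2*(-2/9) = -4/9)
T(-1 - 1*1, 3)*(-215*4 - 1475) = -4*(-215*4 - 1475)/9 = -4*(-860 - 1475)/9 = -4/9*(-2335) = 9340/9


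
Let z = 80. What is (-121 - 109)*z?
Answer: -18400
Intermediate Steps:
(-121 - 109)*z = (-121 - 109)*80 = -230*80 = -18400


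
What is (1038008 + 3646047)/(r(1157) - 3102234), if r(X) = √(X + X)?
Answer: -7265517339435/4811927894221 - 4684055*√2314/9623855788442 ≈ -1.5099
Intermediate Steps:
r(X) = √2*√X (r(X) = √(2*X) = √2*√X)
(1038008 + 3646047)/(r(1157) - 3102234) = (1038008 + 3646047)/(√2*√1157 - 3102234) = 4684055/(√2314 - 3102234) = 4684055/(-3102234 + √2314)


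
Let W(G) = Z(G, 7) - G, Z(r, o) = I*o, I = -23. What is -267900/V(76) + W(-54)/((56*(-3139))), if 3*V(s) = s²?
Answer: -464726917/3339896 ≈ -139.14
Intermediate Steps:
Z(r, o) = -23*o
W(G) = -161 - G (W(G) = -23*7 - G = -161 - G)
V(s) = s²/3
-267900/V(76) + W(-54)/((56*(-3139))) = -267900/((⅓)*76²) + (-161 - 1*(-54))/((56*(-3139))) = -267900/((⅓)*5776) + (-161 + 54)/(-175784) = -267900/5776/3 - 107*(-1/175784) = -267900*3/5776 + 107/175784 = -10575/76 + 107/175784 = -464726917/3339896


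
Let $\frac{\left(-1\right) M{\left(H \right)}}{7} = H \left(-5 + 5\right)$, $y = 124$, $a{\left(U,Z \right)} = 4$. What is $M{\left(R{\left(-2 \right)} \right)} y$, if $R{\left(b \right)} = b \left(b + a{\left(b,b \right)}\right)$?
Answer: $0$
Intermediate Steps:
$R{\left(b \right)} = b \left(4 + b\right)$ ($R{\left(b \right)} = b \left(b + 4\right) = b \left(4 + b\right)$)
$M{\left(H \right)} = 0$ ($M{\left(H \right)} = - 7 H \left(-5 + 5\right) = - 7 H 0 = \left(-7\right) 0 = 0$)
$M{\left(R{\left(-2 \right)} \right)} y = 0 \cdot 124 = 0$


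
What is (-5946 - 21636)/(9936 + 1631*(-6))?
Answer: -4597/25 ≈ -183.88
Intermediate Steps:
(-5946 - 21636)/(9936 + 1631*(-6)) = -27582/(9936 - 9786) = -27582/150 = -27582*1/150 = -4597/25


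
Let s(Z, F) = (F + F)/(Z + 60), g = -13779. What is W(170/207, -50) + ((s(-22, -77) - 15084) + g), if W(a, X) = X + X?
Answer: -550374/19 ≈ -28967.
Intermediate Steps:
W(a, X) = 2*X
s(Z, F) = 2*F/(60 + Z) (s(Z, F) = (2*F)/(60 + Z) = 2*F/(60 + Z))
W(170/207, -50) + ((s(-22, -77) - 15084) + g) = 2*(-50) + ((2*(-77)/(60 - 22) - 15084) - 13779) = -100 + ((2*(-77)/38 - 15084) - 13779) = -100 + ((2*(-77)*(1/38) - 15084) - 13779) = -100 + ((-77/19 - 15084) - 13779) = -100 + (-286673/19 - 13779) = -100 - 548474/19 = -550374/19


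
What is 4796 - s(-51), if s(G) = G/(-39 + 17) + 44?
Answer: 104493/22 ≈ 4749.7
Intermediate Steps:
s(G) = 44 - G/22 (s(G) = G/(-22) + 44 = -G/22 + 44 = 44 - G/22)
4796 - s(-51) = 4796 - (44 - 1/22*(-51)) = 4796 - (44 + 51/22) = 4796 - 1*1019/22 = 4796 - 1019/22 = 104493/22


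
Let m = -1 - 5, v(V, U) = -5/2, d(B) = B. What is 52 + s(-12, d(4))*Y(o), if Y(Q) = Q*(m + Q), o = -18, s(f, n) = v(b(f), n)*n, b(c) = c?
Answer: -4268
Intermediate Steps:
v(V, U) = -5/2 (v(V, U) = -5*1/2 = -5/2)
m = -6
s(f, n) = -5*n/2
Y(Q) = Q*(-6 + Q)
52 + s(-12, d(4))*Y(o) = 52 + (-5/2*4)*(-18*(-6 - 18)) = 52 - (-180)*(-24) = 52 - 10*432 = 52 - 4320 = -4268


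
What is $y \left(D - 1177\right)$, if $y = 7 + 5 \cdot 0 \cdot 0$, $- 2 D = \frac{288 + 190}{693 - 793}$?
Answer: $- \frac{822227}{100} \approx -8222.3$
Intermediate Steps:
$D = \frac{239}{100}$ ($D = - \frac{\left(288 + 190\right) \frac{1}{693 - 793}}{2} = - \frac{478 \frac{1}{-100}}{2} = - \frac{478 \left(- \frac{1}{100}\right)}{2} = \left(- \frac{1}{2}\right) \left(- \frac{239}{50}\right) = \frac{239}{100} \approx 2.39$)
$y = 7$ ($y = 7 + 0 \cdot 0 = 7 + 0 = 7$)
$y \left(D - 1177\right) = 7 \left(\frac{239}{100} - 1177\right) = 7 \left(- \frac{117461}{100}\right) = - \frac{822227}{100}$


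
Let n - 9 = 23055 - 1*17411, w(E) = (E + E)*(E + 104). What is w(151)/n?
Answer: 77010/5653 ≈ 13.623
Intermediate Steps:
w(E) = 2*E*(104 + E) (w(E) = (2*E)*(104 + E) = 2*E*(104 + E))
n = 5653 (n = 9 + (23055 - 1*17411) = 9 + (23055 - 17411) = 9 + 5644 = 5653)
w(151)/n = (2*151*(104 + 151))/5653 = (2*151*255)*(1/5653) = 77010*(1/5653) = 77010/5653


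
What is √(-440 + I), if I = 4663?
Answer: √4223 ≈ 64.985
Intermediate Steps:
√(-440 + I) = √(-440 + 4663) = √4223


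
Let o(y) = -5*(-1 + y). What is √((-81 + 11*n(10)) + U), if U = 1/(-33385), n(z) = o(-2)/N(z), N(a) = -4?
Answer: I*√545019105565/66770 ≈ 11.057*I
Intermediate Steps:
o(y) = 5 - 5*y
n(z) = -15/4 (n(z) = (5 - 5*(-2))/(-4) = (5 + 10)*(-¼) = 15*(-¼) = -15/4)
U = -1/33385 ≈ -2.9954e-5
√((-81 + 11*n(10)) + U) = √((-81 + 11*(-15/4)) - 1/33385) = √((-81 - 165/4) - 1/33385) = √(-489/4 - 1/33385) = √(-16325269/133540) = I*√545019105565/66770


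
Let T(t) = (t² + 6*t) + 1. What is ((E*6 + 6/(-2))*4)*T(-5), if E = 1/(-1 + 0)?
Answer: 144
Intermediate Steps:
T(t) = 1 + t² + 6*t
E = -1 (E = 1/(-1) = -1)
((E*6 + 6/(-2))*4)*T(-5) = ((-1*6 + 6/(-2))*4)*(1 + (-5)² + 6*(-5)) = ((-6 + 6*(-½))*4)*(1 + 25 - 30) = ((-6 - 3)*4)*(-4) = -9*4*(-4) = -36*(-4) = 144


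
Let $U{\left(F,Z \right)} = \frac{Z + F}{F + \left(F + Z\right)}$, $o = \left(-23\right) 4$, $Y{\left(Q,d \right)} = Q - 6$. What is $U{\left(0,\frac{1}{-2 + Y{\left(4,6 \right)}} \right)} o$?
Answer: $-92$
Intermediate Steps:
$Y{\left(Q,d \right)} = -6 + Q$ ($Y{\left(Q,d \right)} = Q - 6 = -6 + Q$)
$o = -92$
$U{\left(F,Z \right)} = \frac{F + Z}{Z + 2 F}$
$U{\left(0,\frac{1}{-2 + Y{\left(4,6 \right)}} \right)} o = \frac{0 + \frac{1}{-2 + \left(-6 + 4\right)}}{\frac{1}{-2 + \left(-6 + 4\right)} + 2 \cdot 0} \left(-92\right) = \frac{0 + \frac{1}{-2 - 2}}{\frac{1}{-2 - 2} + 0} \left(-92\right) = \frac{0 + \frac{1}{-4}}{\frac{1}{-4} + 0} \left(-92\right) = \frac{0 - \frac{1}{4}}{- \frac{1}{4} + 0} \left(-92\right) = \frac{1}{- \frac{1}{4}} \left(- \frac{1}{4}\right) \left(-92\right) = \left(-4\right) \left(- \frac{1}{4}\right) \left(-92\right) = 1 \left(-92\right) = -92$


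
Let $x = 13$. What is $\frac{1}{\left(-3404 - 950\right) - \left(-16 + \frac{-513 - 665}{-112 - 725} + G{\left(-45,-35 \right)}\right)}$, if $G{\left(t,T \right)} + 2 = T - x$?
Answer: $- \frac{27}{115814} \approx -0.00023313$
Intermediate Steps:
$G{\left(t,T \right)} = -15 + T$ ($G{\left(t,T \right)} = -2 + \left(T - 13\right) = -2 + \left(-13 + T\right) = -15 + T$)
$\frac{1}{\left(-3404 - 950\right) - \left(-16 + \frac{-513 - 665}{-112 - 725} + G{\left(-45,-35 \right)}\right)} = \frac{1}{\left(-3404 - 950\right) - \left(-66 + \frac{-513 - 665}{-112 - 725}\right)} = \frac{1}{\left(-3404 - 950\right) + \left(\left(-1963 + 1979\right) - \left(-50 - \frac{1178}{-837}\right)\right)} = \frac{1}{-4354 + \left(16 - \left(-50 - - \frac{38}{27}\right)\right)} = \frac{1}{-4354 + \left(16 - \left(-50 + \frac{38}{27}\right)\right)} = \frac{1}{-4354 + \left(16 - - \frac{1312}{27}\right)} = \frac{1}{-4354 + \left(16 + \frac{1312}{27}\right)} = \frac{1}{-4354 + \frac{1744}{27}} = \frac{1}{- \frac{115814}{27}} = - \frac{27}{115814}$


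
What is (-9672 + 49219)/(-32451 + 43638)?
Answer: 39547/11187 ≈ 3.5351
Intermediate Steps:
(-9672 + 49219)/(-32451 + 43638) = 39547/11187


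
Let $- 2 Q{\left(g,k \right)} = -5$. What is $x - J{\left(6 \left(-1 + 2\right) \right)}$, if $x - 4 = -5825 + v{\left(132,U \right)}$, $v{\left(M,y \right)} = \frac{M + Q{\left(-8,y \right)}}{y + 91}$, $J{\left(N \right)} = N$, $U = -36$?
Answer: $- \frac{640701}{110} \approx -5824.6$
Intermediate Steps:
$Q{\left(g,k \right)} = \frac{5}{2}$ ($Q{\left(g,k \right)} = \left(- \frac{1}{2}\right) \left(-5\right) = \frac{5}{2}$)
$v{\left(M,y \right)} = \frac{\frac{5}{2} + M}{91 + y}$ ($v{\left(M,y \right)} = \frac{M + \frac{5}{2}}{y + 91} = \frac{\frac{5}{2} + M}{91 + y}$)
$x = - \frac{640041}{110}$ ($x = 4 - \left(5825 - \frac{\frac{5}{2} + 132}{91 - 36}\right) = 4 - \left(5825 - \frac{1}{55} \cdot \frac{269}{2}\right) = 4 + \left(-5825 + \frac{1}{55} \cdot \frac{269}{2}\right) = 4 + \left(-5825 + \frac{269}{110}\right) = 4 - \frac{640481}{110} = - \frac{640041}{110} \approx -5818.6$)
$x - J{\left(6 \left(-1 + 2\right) \right)} = - \frac{640041}{110} - 6 \left(-1 + 2\right) = - \frac{640041}{110} - 6 \cdot 1 = - \frac{640041}{110} - 6 = - \frac{640701}{110}$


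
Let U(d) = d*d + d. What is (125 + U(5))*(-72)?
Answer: -11160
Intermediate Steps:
U(d) = d + d**2 (U(d) = d**2 + d = d + d**2)
(125 + U(5))*(-72) = (125 + 5*(1 + 5))*(-72) = (125 + 5*6)*(-72) = (125 + 30)*(-72) = 155*(-72) = -11160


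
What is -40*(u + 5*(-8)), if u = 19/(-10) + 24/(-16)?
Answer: 1736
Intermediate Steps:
u = -17/5 (u = 19*(-⅒) + 24*(-1/16) = -19/10 - 3/2 = -17/5 ≈ -3.4000)
-40*(u + 5*(-8)) = -40*(-17/5 + 5*(-8)) = -40*(-17/5 - 40) = -40*(-217/5) = 1736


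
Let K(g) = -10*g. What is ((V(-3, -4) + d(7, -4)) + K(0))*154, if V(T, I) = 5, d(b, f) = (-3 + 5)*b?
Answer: 2926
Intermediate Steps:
d(b, f) = 2*b
((V(-3, -4) + d(7, -4)) + K(0))*154 = ((5 + 2*7) - 10*0)*154 = ((5 + 14) + 0)*154 = (19 + 0)*154 = 19*154 = 2926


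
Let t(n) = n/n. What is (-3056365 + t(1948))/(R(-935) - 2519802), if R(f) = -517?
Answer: 3056364/2520319 ≈ 1.2127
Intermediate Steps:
t(n) = 1
(-3056365 + t(1948))/(R(-935) - 2519802) = (-3056365 + 1)/(-517 - 2519802) = -3056364/(-2520319) = -3056364*(-1/2520319) = 3056364/2520319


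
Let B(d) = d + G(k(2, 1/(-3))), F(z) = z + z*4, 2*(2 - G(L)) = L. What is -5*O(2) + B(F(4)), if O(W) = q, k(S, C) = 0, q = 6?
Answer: -8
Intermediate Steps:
G(L) = 2 - L/2
F(z) = 5*z (F(z) = z + 4*z = 5*z)
B(d) = 2 + d (B(d) = d + (2 - ½*0) = d + (2 + 0) = d + 2 = 2 + d)
O(W) = 6
-5*O(2) + B(F(4)) = -5*6 + (2 + 5*4) = -30 + (2 + 20) = -30 + 22 = -8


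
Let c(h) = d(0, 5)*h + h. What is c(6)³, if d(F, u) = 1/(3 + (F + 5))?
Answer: 19683/64 ≈ 307.55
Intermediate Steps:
d(F, u) = 1/(8 + F) (d(F, u) = 1/(3 + (5 + F)) = 1/(8 + F))
c(h) = 9*h/8 (c(h) = h/(8 + 0) + h = h/8 + h = 9*h/8)
c(6)³ = ((9/8)*6)³ = (27/4)³ = 19683/64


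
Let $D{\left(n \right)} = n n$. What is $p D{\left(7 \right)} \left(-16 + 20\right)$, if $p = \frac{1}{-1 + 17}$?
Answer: $\frac{49}{4} \approx 12.25$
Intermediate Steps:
$D{\left(n \right)} = n^{2}$
$p = \frac{1}{16} \approx 0.0625$
$p D{\left(7 \right)} \left(-16 + 20\right) = \frac{7^{2}}{16} \left(-16 + 20\right) = \frac{1}{16} \cdot 49 \cdot 4 = \frac{49}{16} \cdot 4 = \frac{49}{4}$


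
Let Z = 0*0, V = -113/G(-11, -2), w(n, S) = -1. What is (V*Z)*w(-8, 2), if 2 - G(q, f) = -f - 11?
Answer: 0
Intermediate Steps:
G(q, f) = 13 + f (G(q, f) = 2 - (-f - 11) = 2 - (-11 - f) = 2 + (11 + f) = 13 + f)
V = -113/11 (V = -113/(13 - 2) = -113/11 ≈ -10.273)
Z = 0
(V*Z)*w(-8, 2) = -113/11*0*(-1) = 0*(-1) = 0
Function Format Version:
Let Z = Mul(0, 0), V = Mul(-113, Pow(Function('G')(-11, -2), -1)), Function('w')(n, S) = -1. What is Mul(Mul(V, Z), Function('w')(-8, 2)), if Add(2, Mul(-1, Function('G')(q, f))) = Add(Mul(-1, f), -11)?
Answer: 0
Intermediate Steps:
Function('G')(q, f) = Add(13, f) (Function('G')(q, f) = Add(2, Mul(-1, Add(Mul(-1, f), -11))) = Add(2, Mul(-1, Add(-11, Mul(-1, f)))) = Add(2, Add(11, f)) = Add(13, f))
V = Rational(-113, 11) (V = Mul(-113, Pow(Add(13, -2), -1)) = Mul(-113, Pow(11, -1)) = Mul(-113, Rational(1, 11)) = Rational(-113, 11) ≈ -10.273)
Z = 0
Mul(Mul(V, Z), Function('w')(-8, 2)) = Mul(Mul(Rational(-113, 11), 0), -1) = Mul(0, -1) = 0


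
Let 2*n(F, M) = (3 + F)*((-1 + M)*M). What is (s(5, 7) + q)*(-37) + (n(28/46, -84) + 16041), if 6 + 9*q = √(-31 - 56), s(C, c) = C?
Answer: 1984696/69 - 37*I*√87/9 ≈ 28764.0 - 38.346*I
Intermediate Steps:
n(F, M) = M*(-1 + M)*(3 + F)/2 (n(F, M) = ((3 + F)*((-1 + M)*M))/2 = ((3 + F)*(M*(-1 + M)))/2 = (M*(-1 + M)*(3 + F))/2 = M*(-1 + M)*(3 + F)/2)
q = -⅔ + I*√87/9 (q = -⅔ + √(-31 - 56)/9 = -⅔ + √(-87)/9 = -⅔ + (I*√87)/9 = -⅔ + I*√87/9 ≈ -0.66667 + 1.0364*I)
(s(5, 7) + q)*(-37) + (n(28/46, -84) + 16041) = (5 + (-⅔ + I*√87/9))*(-37) + ((½)*(-84)*(-3 - 28/46 + 3*(-84) + (28/46)*(-84)) + 16041) = (13/3 + I*√87/9)*(-37) + ((½)*(-84)*(-3 - 28/46 - 252 + (28*(1/46))*(-84)) + 16041) = (-481/3 - 37*I*√87/9) + ((½)*(-84)*(-3 - 1*14/23 - 252 + (14/23)*(-84)) + 16041) = (-481/3 - 37*I*√87/9) + ((½)*(-84)*(-3 - 14/23 - 252 - 1176/23) + 16041) = (-481/3 - 37*I*√87/9) + ((½)*(-84)*(-7055/23) + 16041) = (-481/3 - 37*I*√87/9) + (296310/23 + 16041) = (-481/3 - 37*I*√87/9) + 665253/23 = 1984696/69 - 37*I*√87/9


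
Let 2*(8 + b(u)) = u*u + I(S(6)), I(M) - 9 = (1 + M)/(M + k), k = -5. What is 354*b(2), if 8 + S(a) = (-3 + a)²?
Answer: -1239/2 ≈ -619.50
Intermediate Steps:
S(a) = -8 + (-3 + a)²
I(M) = 9 + (1 + M)/(-5 + M) (I(M) = 9 + (1 + M)/(M - 5) = 9 + (1 + M)/(-5 + M))
b(u) = -15/4 + u²/2 (b(u) = -8 + (u*u + 2*(-22 + 5*(-8 + (-3 + 6)²))/(-5 + (-8 + (-3 + 6)²)))/2 = -8 + (u² + 2*(-22 + 5*(-8 + 3²))/(-5 + (-8 + 3²)))/2 = -8 + (u² + 2*(-22 + 5*(-8 + 9))/(-5 + (-8 + 9)))/2 = -8 + (u² + 2*(-22 + 5*1)/(-5 + 1))/2 = -8 + (u² + 2*(-22 + 5)/(-4))/2 = -8 + (u² + 2*(-¼)*(-17))/2 = -8 + (u² + 17/2)/2 = -8 + (17/2 + u²)/2 = -8 + (17/4 + u²/2) = -15/4 + u²/2)
354*b(2) = 354*(-15/4 + (½)*2²) = 354*(-15/4 + (½)*4) = 354*(-15/4 + 2) = 354*(-7/4) = -1239/2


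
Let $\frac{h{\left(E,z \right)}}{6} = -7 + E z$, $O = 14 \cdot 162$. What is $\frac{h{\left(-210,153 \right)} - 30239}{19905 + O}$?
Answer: $- \frac{223061}{22173} \approx -10.06$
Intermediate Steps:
$O = 2268$
$h{\left(E,z \right)} = -42 + 6 E z$ ($h{\left(E,z \right)} = 6 \left(-7 + E z\right) = -42 + 6 E z$)
$\frac{h{\left(-210,153 \right)} - 30239}{19905 + O} = \frac{\left(-42 + 6 \left(-210\right) 153\right) - 30239}{19905 + 2268} = \frac{\left(-42 - 192780\right) - 30239}{22173} = \left(-192822 - 30239\right) \frac{1}{22173} = \left(-223061\right) \frac{1}{22173} = - \frac{223061}{22173}$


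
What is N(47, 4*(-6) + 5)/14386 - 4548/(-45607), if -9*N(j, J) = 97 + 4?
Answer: 584241445/5904920718 ≈ 0.098941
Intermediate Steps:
N(j, J) = -101/9 (N(j, J) = -(97 + 4)/9 = -⅑*101 = -101/9)
N(47, 4*(-6) + 5)/14386 - 4548/(-45607) = -101/9/14386 - 4548/(-45607) = -101/9*1/14386 - 4548*(-1/45607) = -101/129474 + 4548/45607 = 584241445/5904920718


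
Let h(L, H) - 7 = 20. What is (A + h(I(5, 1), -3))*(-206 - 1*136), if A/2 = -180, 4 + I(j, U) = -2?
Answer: 113886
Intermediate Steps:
I(j, U) = -6 (I(j, U) = -4 - 2 = -6)
h(L, H) = 27 (h(L, H) = 7 + 20 = 27)
A = -360 (A = 2*(-180) = -360)
(A + h(I(5, 1), -3))*(-206 - 1*136) = (-360 + 27)*(-206 - 1*136) = -333*(-206 - 136) = -333*(-342) = 113886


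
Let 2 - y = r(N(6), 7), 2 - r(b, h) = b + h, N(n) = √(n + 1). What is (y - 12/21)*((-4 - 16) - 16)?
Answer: -1620/7 - 36*√7 ≈ -326.68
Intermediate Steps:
N(n) = √(1 + n)
r(b, h) = 2 - b - h (r(b, h) = 2 - (b + h) = 2 + (-b - h) = 2 - b - h)
y = 7 + √7 (y = 2 - (2 - √(1 + 6) - 1*7) = 2 - (2 - √7 - 7) = 2 - (-5 - √7) = 2 + (5 + √7) = 7 + √7 ≈ 9.6458)
(y - 12/21)*((-4 - 16) - 16) = ((7 + √7) - 12/21)*((-4 - 16) - 16) = ((7 + √7) - 12*1/21)*(-20 - 16) = ((7 + √7) - 4/7)*(-36) = (45/7 + √7)*(-36) = -1620/7 - 36*√7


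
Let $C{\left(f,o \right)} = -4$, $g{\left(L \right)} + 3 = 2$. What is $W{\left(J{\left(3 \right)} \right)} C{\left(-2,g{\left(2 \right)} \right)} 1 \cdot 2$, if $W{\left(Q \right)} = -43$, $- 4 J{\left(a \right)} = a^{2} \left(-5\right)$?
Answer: $344$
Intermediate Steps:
$J{\left(a \right)} = \frac{5 a^{2}}{4}$ ($J{\left(a \right)} = - \frac{a^{2} \left(-5\right)}{4} = - \frac{\left(-5\right) a^{2}}{4} = \frac{5 a^{2}}{4}$)
$g{\left(L \right)} = -1$ ($g{\left(L \right)} = -3 + 2 = -1$)
$W{\left(J{\left(3 \right)} \right)} C{\left(-2,g{\left(2 \right)} \right)} 1 \cdot 2 = - 43 \left(-4\right) 1 \cdot 2 = - 43 \left(\left(-4\right) 2\right) = \left(-43\right) \left(-8\right) = 344$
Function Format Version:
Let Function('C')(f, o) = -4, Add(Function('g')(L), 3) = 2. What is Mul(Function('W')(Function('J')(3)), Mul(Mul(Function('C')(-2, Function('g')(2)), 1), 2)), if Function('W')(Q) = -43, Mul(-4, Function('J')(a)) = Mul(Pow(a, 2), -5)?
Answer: 344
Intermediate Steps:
Function('J')(a) = Mul(Rational(5, 4), Pow(a, 2)) (Function('J')(a) = Mul(Rational(-1, 4), Mul(Pow(a, 2), -5)) = Mul(Rational(-1, 4), Mul(-5, Pow(a, 2))) = Mul(Rational(5, 4), Pow(a, 2)))
Function('g')(L) = -1 (Function('g')(L) = Add(-3, 2) = -1)
Mul(Function('W')(Function('J')(3)), Mul(Mul(Function('C')(-2, Function('g')(2)), 1), 2)) = Mul(-43, Mul(Mul(-4, 1), 2)) = Mul(-43, Mul(-4, 2)) = Mul(-43, -8) = 344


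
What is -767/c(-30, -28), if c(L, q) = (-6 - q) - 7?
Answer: -767/15 ≈ -51.133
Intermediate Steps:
c(L, q) = -13 - q
-767/c(-30, -28) = -767/(-13 - 1*(-28)) = -767/(-13 + 28) = -767/15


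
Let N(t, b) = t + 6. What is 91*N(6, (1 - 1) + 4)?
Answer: 1092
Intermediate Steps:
N(t, b) = 6 + t
91*N(6, (1 - 1) + 4) = 91*(6 + 6) = 91*12 = 1092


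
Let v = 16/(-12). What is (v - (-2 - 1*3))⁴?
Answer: 14641/81 ≈ 180.75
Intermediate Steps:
v = -4/3 (v = 16*(-1/12) = -4/3 ≈ -1.3333)
(v - (-2 - 1*3))⁴ = (-4/3 - (-2 - 1*3))⁴ = (-4/3 - (-2 - 3))⁴ = (-4/3 - 1*(-5))⁴ = (-4/3 + 5)⁴ = (11/3)⁴ = 14641/81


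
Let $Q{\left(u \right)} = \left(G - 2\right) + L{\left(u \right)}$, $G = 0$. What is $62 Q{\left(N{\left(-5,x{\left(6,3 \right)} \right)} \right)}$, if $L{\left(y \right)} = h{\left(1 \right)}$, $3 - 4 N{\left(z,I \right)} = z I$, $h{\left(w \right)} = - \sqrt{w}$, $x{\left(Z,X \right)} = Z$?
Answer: $-186$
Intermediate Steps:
$N{\left(z,I \right)} = \frac{3}{4} - \frac{I z}{4}$ ($N{\left(z,I \right)} = \frac{3}{4} - \frac{z I}{4} = \frac{3}{4} - \frac{I z}{4}$)
$L{\left(y \right)} = -1$ ($L{\left(y \right)} = - \sqrt{1} = \left(-1\right) 1 = -1$)
$Q{\left(u \right)} = -3$ ($Q{\left(u \right)} = \left(0 - 2\right) - 1 = -2 - 1 = -3$)
$62 Q{\left(N{\left(-5,x{\left(6,3 \right)} \right)} \right)} = 62 \left(-3\right) = -186$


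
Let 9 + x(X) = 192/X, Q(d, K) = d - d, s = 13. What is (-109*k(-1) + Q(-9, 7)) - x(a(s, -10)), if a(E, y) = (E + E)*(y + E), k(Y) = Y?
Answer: 1502/13 ≈ 115.54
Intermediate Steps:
Q(d, K) = 0
a(E, y) = 2*E*(E + y) (a(E, y) = (2*E)*(E + y) = 2*E*(E + y))
x(X) = -9 + 192/X
(-109*k(-1) + Q(-9, 7)) - x(a(s, -10)) = (-109*(-1) + 0) - (-9 + 192/((2*13*(13 - 10)))) = (109 + 0) - (-9 + 192/((2*13*3))) = 109 - (-9 + 192/78) = 109 - (-9 + 192*(1/78)) = 109 - (-9 + 32/13) = 109 - 1*(-85/13) = 109 + 85/13 = 1502/13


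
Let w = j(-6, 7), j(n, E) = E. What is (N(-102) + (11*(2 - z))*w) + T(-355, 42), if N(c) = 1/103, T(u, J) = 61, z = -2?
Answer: 38008/103 ≈ 369.01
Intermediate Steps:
w = 7
N(c) = 1/103
(N(-102) + (11*(2 - z))*w) + T(-355, 42) = (1/103 + (11*(2 - 1*(-2)))*7) + 61 = (1/103 + (11*(2 + 2))*7) + 61 = (1/103 + (11*4)*7) + 61 = (1/103 + 44*7) + 61 = (1/103 + 308) + 61 = 31725/103 + 61 = 38008/103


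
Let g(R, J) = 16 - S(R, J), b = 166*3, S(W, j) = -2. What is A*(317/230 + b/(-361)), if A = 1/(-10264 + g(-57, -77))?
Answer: 103/850725380 ≈ 1.2107e-7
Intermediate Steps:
b = 498
g(R, J) = 18 (g(R, J) = 16 - 1*(-2) = 16 + 2 = 18)
A = -1/10246 (A = 1/(-10264 + 18) = 1/(-10246) = -1/10246 ≈ -9.7599e-5)
A*(317/230 + b/(-361)) = -(317/230 + 498/(-361))/10246 = -(317*(1/230) + 498*(-1/361))/10246 = -(317/230 - 498/361)/10246 = -1/10246*(-103/83030) = 103/850725380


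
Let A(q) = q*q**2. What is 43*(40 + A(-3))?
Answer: 559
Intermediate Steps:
A(q) = q**3
43*(40 + A(-3)) = 43*(40 + (-3)**3) = 43*(40 - 27) = 43*13 = 559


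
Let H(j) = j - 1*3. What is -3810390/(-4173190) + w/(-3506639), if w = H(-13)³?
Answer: 1337875556545/1463387080841 ≈ 0.91423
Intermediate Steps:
H(j) = -3 + j (H(j) = j - 3 = -3 + j)
w = -4096 (w = (-3 - 13)³ = (-16)³ = -4096)
-3810390/(-4173190) + w/(-3506639) = -3810390/(-4173190) - 4096/(-3506639) = -3810390*(-1/4173190) - 4096*(-1/3506639) = 381039/417319 + 4096/3506639 = 1337875556545/1463387080841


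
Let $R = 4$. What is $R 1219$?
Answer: $4876$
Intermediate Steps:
$R 1219 = 4 \cdot 1219 = 4876$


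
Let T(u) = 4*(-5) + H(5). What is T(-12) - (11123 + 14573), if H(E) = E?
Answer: -25711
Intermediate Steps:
T(u) = -15 (T(u) = 4*(-5) + 5 = -20 + 5 = -15)
T(-12) - (11123 + 14573) = -15 - (11123 + 14573) = -15 - 1*25696 = -15 - 25696 = -25711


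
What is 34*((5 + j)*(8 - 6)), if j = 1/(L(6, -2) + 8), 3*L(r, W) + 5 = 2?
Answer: 2448/7 ≈ 349.71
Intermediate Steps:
L(r, W) = -1 (L(r, W) = -5/3 + (1/3)*2 = -5/3 + 2/3 = -1)
j = 1/7 (j = 1/(-1 + 8) = 1/7 ≈ 0.14286)
34*((5 + j)*(8 - 6)) = 34*((5 + 1/7)*(8 - 6)) = 34*((36/7)*2) = 34*(72/7) = 2448/7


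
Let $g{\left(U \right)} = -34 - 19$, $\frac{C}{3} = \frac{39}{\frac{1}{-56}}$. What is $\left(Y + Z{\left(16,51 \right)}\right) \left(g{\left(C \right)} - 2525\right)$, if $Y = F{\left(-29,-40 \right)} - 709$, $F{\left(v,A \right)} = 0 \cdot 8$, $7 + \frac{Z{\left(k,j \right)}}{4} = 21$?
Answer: $1683434$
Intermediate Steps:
$Z{\left(k,j \right)} = 56$ ($Z{\left(k,j \right)} = -28 + 4 \cdot 21 = -28 + 84 = 56$)
$F{\left(v,A \right)} = 0$
$C = -6552$ ($C = 3 \frac{39}{\frac{1}{-56}} = 3 \frac{39}{- \frac{1}{56}} = 3 \cdot 39 \left(-56\right) = 3 \left(-2184\right) = -6552$)
$g{\left(U \right)} = -53$
$Y = -709$ ($Y = 0 - 709 = -709$)
$\left(Y + Z{\left(16,51 \right)}\right) \left(g{\left(C \right)} - 2525\right) = \left(-709 + 56\right) \left(-53 - 2525\right) = \left(-653\right) \left(-2578\right) = 1683434$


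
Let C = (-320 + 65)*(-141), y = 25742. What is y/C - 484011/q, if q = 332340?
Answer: -117966923/159323796 ≈ -0.74042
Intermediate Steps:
C = 35955 (C = -255*(-141) = 35955)
y/C - 484011/q = 25742/35955 - 484011/332340 = 25742*(1/35955) - 484011*1/332340 = 25742/35955 - 161337/110780 = -117966923/159323796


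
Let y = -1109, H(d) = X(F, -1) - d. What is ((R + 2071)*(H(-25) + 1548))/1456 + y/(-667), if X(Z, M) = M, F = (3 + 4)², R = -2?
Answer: 542752715/242788 ≈ 2235.5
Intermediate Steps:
F = 49 (F = 7² = 49)
H(d) = -1 - d
((R + 2071)*(H(-25) + 1548))/1456 + y/(-667) = ((-2 + 2071)*((-1 - 1*(-25)) + 1548))/1456 - 1109/(-667) = (2069*((-1 + 25) + 1548))*(1/1456) - 1109*(-1/667) = (2069*(24 + 1548))*(1/1456) + 1109/667 = (2069*1572)*(1/1456) + 1109/667 = 3252468*(1/1456) + 1109/667 = 813117/364 + 1109/667 = 542752715/242788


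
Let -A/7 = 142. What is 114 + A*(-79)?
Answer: 78640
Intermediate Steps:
A = -994 (A = -7*142 = -994)
114 + A*(-79) = 114 - 994*(-79) = 114 + 78526 = 78640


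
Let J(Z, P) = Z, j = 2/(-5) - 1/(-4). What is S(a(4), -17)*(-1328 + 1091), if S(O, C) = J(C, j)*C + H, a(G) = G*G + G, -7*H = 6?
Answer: -478029/7 ≈ -68290.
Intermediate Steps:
j = -3/20 (j = 2*(-1/5) - 1*(-1/4) = -2/5 + 1/4 = -3/20 ≈ -0.15000)
H = -6/7 (H = -1/7*6 = -6/7 ≈ -0.85714)
a(G) = G + G**2 (a(G) = G**2 + G = G + G**2)
S(O, C) = -6/7 + C**2 (S(O, C) = C*C - 6/7 = C**2 - 6/7 = -6/7 + C**2)
S(a(4), -17)*(-1328 + 1091) = (-6/7 + (-17)**2)*(-1328 + 1091) = (-6/7 + 289)*(-237) = (2017/7)*(-237) = -478029/7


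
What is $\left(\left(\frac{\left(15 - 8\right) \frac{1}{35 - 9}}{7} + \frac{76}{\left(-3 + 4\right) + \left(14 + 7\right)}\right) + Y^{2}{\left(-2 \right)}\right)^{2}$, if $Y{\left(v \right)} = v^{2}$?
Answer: $\frac{31080625}{81796} \approx 379.98$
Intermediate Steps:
$\left(\left(\frac{\left(15 - 8\right) \frac{1}{35 - 9}}{7} + \frac{76}{\left(-3 + 4\right) + \left(14 + 7\right)}\right) + Y^{2}{\left(-2 \right)}\right)^{2} = \left(\left(\frac{\left(15 - 8\right) \frac{1}{35 - 9}}{7} + \frac{76}{\left(-3 + 4\right) + \left(14 + 7\right)}\right) + \left(\left(-2\right)^{2}\right)^{2}\right)^{2} = \left(\left(\frac{7}{26} \cdot \frac{1}{7} + \frac{76}{1 + 21}\right) + 4^{2}\right)^{2} = \left(\left(7 \cdot \frac{1}{26} \cdot \frac{1}{7} + \frac{76}{22}\right) + 16\right)^{2} = \left(\left(\frac{7}{26} \cdot \frac{1}{7} + 76 \cdot \frac{1}{22}\right) + 16\right)^{2} = \left(\left(\frac{1}{26} + \frac{38}{11}\right) + 16\right)^{2} = \left(\frac{999}{286} + 16\right)^{2} = \left(\frac{5575}{286}\right)^{2} = \frac{31080625}{81796}$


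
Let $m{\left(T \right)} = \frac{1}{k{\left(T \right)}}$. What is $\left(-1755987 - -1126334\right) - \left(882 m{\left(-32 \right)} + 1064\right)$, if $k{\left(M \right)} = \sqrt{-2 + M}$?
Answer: $-630717 + \frac{441 i \sqrt{34}}{17} \approx -6.3072 \cdot 10^{5} + 151.26 i$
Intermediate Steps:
$m{\left(T \right)} = \frac{1}{\sqrt{-2 + T}}$
$\left(-1755987 - -1126334\right) - \left(882 m{\left(-32 \right)} + 1064\right) = \left(-1755987 - -1126334\right) - \left(\frac{882}{\sqrt{-2 - 32}} + 1064\right) = \left(-1755987 + 1126334\right) - \left(\frac{882}{i \sqrt{34}} + 1064\right) = -629653 - \left(882 \left(- \frac{i \sqrt{34}}{34}\right) + 1064\right) = -629653 - \left(- \frac{441 i \sqrt{34}}{17} + 1064\right) = -629653 - \left(1064 - \frac{441 i \sqrt{34}}{17}\right) = -630717 + \frac{441 i \sqrt{34}}{17}$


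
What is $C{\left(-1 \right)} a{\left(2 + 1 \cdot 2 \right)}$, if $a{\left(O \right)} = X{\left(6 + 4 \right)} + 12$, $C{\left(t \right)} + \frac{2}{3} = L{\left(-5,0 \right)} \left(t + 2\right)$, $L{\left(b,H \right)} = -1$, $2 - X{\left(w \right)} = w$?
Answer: $- \frac{20}{3} \approx -6.6667$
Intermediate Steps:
$X{\left(w \right)} = 2 - w$
$C{\left(t \right)} = - \frac{8}{3} - t$ ($C{\left(t \right)} = - \frac{2}{3} - \left(t + 2\right) = - \frac{2}{3} - \left(2 + t\right) = - \frac{8}{3} - t$)
$a{\left(O \right)} = 4$ ($a{\left(O \right)} = \left(2 - \left(6 + 4\right)\right) + 12 = \left(2 - 10\right) + 12 = -8 + 12 = 4$)
$C{\left(-1 \right)} a{\left(2 + 1 \cdot 2 \right)} = \left(- \frac{8}{3} - -1\right) 4 = \left(- \frac{8}{3} + 1\right) 4 = \left(- \frac{5}{3}\right) 4 = - \frac{20}{3}$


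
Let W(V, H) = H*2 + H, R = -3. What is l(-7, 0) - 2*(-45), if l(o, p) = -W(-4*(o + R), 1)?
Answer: 87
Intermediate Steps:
W(V, H) = 3*H (W(V, H) = 2*H + H = 3*H)
l(o, p) = -3
l(-7, 0) - 2*(-45) = -3 - 2*(-45) = -3 + 90 = 87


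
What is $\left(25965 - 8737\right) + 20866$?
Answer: $38094$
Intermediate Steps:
$\left(25965 - 8737\right) + 20866 = 17228 + 20866 = 38094$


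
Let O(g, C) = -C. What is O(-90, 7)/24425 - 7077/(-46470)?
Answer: 11502029/75668650 ≈ 0.15201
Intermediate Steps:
O(-90, 7)/24425 - 7077/(-46470) = -1*7/24425 - 7077/(-46470) = -7*1/24425 - 7077*(-1/46470) = -7/24425 + 2359/15490 = 11502029/75668650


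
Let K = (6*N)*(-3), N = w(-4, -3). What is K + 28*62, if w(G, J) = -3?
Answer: 1790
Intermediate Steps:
N = -3
K = 54 (K = (6*(-3))*(-3) = -18*(-3) = 54)
K + 28*62 = 54 + 28*62 = 54 + 1736 = 1790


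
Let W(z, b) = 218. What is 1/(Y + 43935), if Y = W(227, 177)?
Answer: 1/44153 ≈ 2.2649e-5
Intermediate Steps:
Y = 218
1/(Y + 43935) = 1/(218 + 43935) = 1/44153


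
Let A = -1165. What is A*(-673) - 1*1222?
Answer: 782823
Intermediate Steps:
A*(-673) - 1*1222 = -1165*(-673) - 1*1222 = 784045 - 1222 = 782823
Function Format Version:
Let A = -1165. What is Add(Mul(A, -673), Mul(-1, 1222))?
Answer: 782823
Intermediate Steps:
Add(Mul(A, -673), Mul(-1, 1222)) = Add(Mul(-1165, -673), Mul(-1, 1222)) = Add(784045, -1222) = 782823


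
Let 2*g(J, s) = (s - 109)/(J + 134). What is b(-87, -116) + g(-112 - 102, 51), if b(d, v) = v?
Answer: -9251/80 ≈ -115.64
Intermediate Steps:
g(J, s) = (-109 + s)/(2*(134 + J)) (g(J, s) = ((s - 109)/(J + 134))/2 = ((-109 + s)/(134 + J))/2 = (-109 + s)/(2*(134 + J)))
b(-87, -116) + g(-112 - 102, 51) = -116 + (-109 + 51)/(2*(134 + (-112 - 102))) = -116 + (½)*(-58)/(134 - 214) = -116 + (½)*(-58)/(-80) = -116 + (½)*(-1/80)*(-58) = -116 + 29/80 = -9251/80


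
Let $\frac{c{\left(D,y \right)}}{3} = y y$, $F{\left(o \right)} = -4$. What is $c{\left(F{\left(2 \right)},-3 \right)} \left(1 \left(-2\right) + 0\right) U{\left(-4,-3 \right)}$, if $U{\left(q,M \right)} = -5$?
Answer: $270$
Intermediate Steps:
$c{\left(D,y \right)} = 3 y^{2}$ ($c{\left(D,y \right)} = 3 y y = 3 y^{2}$)
$c{\left(F{\left(2 \right)},-3 \right)} \left(1 \left(-2\right) + 0\right) U{\left(-4,-3 \right)} = 3 \left(-3\right)^{2} \left(1 \left(-2\right) + 0\right) \left(-5\right) = 3 \cdot 9 \left(-2 + 0\right) \left(-5\right) = 27 \left(\left(-2\right) \left(-5\right)\right) = 27 \cdot 10 = 270$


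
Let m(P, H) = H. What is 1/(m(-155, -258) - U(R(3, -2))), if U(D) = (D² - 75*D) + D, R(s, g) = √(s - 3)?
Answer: -1/258 ≈ -0.0038760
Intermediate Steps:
R(s, g) = √(-3 + s)
U(D) = D² - 74*D
1/(m(-155, -258) - U(R(3, -2))) = 1/(-258 - √(-3 + 3)*(-74 + √(-3 + 3))) = 1/(-258 - √0*(-74 + √0)) = 1/(-258 - 0*(-74 + 0)) = 1/(-258 - 0*(-74)) = 1/(-258 - 1*0) = 1/(-258 + 0) = 1/(-258) = -1/258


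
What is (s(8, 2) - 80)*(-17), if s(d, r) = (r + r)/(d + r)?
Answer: 6766/5 ≈ 1353.2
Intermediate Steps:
s(d, r) = 2*r/(d + r) (s(d, r) = (2*r)/(d + r) = 2*r/(d + r))
(s(8, 2) - 80)*(-17) = (2*2/(8 + 2) - 80)*(-17) = (2*2/10 - 80)*(-17) = (2*2*(⅒) - 80)*(-17) = (⅖ - 80)*(-17) = -398/5*(-17) = 6766/5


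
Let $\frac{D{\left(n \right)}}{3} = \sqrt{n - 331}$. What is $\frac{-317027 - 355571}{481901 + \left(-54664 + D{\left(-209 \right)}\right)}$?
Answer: $- \frac{287358751726}{182531459029} + \frac{12106764 i \sqrt{15}}{182531459029} \approx -1.5743 + 0.00025688 i$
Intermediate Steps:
$D{\left(n \right)} = 3 \sqrt{-331 + n}$ ($D{\left(n \right)} = 3 \sqrt{n - 331} = 3 \sqrt{-331 + n}$)
$\frac{-317027 - 355571}{481901 + \left(-54664 + D{\left(-209 \right)}\right)} = \frac{-317027 - 355571}{481901 - \left(54664 - 3 \sqrt{-331 - 209}\right)} = - \frac{672598}{481901 - \left(54664 - 3 \sqrt{-540}\right)} = - \frac{672598}{481901 - \left(54664 - 3 \cdot 6 i \sqrt{15}\right)} = - \frac{672598}{481901 - \left(54664 - 18 i \sqrt{15}\right)} = - \frac{672598}{427237 + 18 i \sqrt{15}}$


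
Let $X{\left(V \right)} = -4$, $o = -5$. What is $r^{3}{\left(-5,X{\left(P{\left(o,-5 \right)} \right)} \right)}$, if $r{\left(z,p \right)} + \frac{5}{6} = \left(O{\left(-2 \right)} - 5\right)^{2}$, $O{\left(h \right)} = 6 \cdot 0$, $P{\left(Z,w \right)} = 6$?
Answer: $\frac{3048625}{216} \approx 14114.0$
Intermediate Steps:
$O{\left(h \right)} = 0$
$r{\left(z,p \right)} = \frac{145}{6}$ ($r{\left(z,p \right)} = - \frac{5}{6} + \left(0 - 5\right)^{2} = - \frac{5}{6} + \left(-5\right)^{2} = - \frac{5}{6} + 25 = \frac{145}{6}$)
$r^{3}{\left(-5,X{\left(P{\left(o,-5 \right)} \right)} \right)} = \left(\frac{145}{6}\right)^{3} = \frac{3048625}{216}$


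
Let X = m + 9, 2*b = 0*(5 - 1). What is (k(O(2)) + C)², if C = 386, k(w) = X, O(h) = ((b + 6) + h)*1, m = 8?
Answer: 162409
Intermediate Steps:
b = 0 (b = (0*(5 - 1))/2 = (0*4)/2 = (½)*0 = 0)
O(h) = 6 + h (O(h) = ((0 + 6) + h)*1 = (6 + h)*1 = 6 + h)
X = 17 (X = 8 + 9 = 17)
k(w) = 17
(k(O(2)) + C)² = (17 + 386)² = 403² = 162409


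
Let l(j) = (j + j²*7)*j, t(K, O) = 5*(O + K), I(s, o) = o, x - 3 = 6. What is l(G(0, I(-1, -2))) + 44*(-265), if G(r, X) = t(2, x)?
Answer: 1155990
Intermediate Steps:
x = 9 (x = 3 + 6 = 9)
t(K, O) = 5*K + 5*O (t(K, O) = 5*(K + O) = 5*K + 5*O)
G(r, X) = 55 (G(r, X) = 5*2 + 5*9 = 10 + 45 = 55)
l(j) = j*(j + 7*j²) (l(j) = (j + 7*j²)*j = j*(j + 7*j²))
l(G(0, I(-1, -2))) + 44*(-265) = 55²*(1 + 7*55) + 44*(-265) = 3025*(1 + 385) - 11660 = 3025*386 - 11660 = 1167650 - 11660 = 1155990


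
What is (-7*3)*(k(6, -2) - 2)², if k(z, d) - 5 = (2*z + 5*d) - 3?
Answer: -84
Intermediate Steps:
k(z, d) = 2 + 2*z + 5*d (k(z, d) = 5 + ((2*z + 5*d) - 3) = 5 + (-3 + 2*z + 5*d) = 2 + 2*z + 5*d)
(-7*3)*(k(6, -2) - 2)² = (-7*3)*((2 + 2*6 + 5*(-2)) - 2)² = -21*((2 + 12 - 10) - 2)² = -21*(4 - 2)² = -21*2² = -21*4 = -84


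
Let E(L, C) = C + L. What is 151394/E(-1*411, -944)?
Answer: -151394/1355 ≈ -111.73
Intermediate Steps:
151394/E(-1*411, -944) = 151394/(-944 - 1*411) = 151394/(-944 - 411) = 151394/(-1355) = 151394*(-1/1355) = -151394/1355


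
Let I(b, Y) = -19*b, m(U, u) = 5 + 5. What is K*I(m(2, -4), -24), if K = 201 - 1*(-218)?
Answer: -79610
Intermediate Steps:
m(U, u) = 10
K = 419 (K = 201 + 218 = 419)
K*I(m(2, -4), -24) = 419*(-19*10) = 419*(-190) = -79610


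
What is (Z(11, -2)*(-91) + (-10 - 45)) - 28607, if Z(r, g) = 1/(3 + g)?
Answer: -28753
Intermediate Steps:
(Z(11, -2)*(-91) + (-10 - 45)) - 28607 = (-91/(3 - 2) + (-10 - 45)) - 28607 = (-91/1 - 55) - 28607 = (1*(-91) - 55) - 28607 = (-91 - 55) - 28607 = -146 - 28607 = -28753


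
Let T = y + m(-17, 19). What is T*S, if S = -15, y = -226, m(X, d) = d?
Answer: 3105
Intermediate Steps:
T = -207 (T = -226 + 19 = -207)
T*S = -207*(-15) = 3105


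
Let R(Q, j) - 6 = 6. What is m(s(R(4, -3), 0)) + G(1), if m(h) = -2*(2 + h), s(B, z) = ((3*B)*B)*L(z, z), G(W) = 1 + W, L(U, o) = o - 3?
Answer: 2590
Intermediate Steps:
R(Q, j) = 12 (R(Q, j) = 6 + 6 = 12)
L(U, o) = -3 + o
s(B, z) = 3*B²*(-3 + z) (s(B, z) = ((3*B)*B)*(-3 + z) = (3*B²)*(-3 + z) = 3*B²*(-3 + z))
m(h) = -4 - 2*h
m(s(R(4, -3), 0)) + G(1) = (-4 - 6*12²*(-3 + 0)) + (1 + 1) = (-4 - 6*144*(-3)) + 2 = (-4 - 2*(-1296)) + 2 = (-4 + 2592) + 2 = 2588 + 2 = 2590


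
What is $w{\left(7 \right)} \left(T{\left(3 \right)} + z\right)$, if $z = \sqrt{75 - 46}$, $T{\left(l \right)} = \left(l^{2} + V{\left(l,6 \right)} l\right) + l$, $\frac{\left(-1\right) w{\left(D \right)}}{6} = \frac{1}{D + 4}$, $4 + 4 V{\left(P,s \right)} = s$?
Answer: $- \frac{81}{11} - \frac{6 \sqrt{29}}{11} \approx -10.301$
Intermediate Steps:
$V{\left(P,s \right)} = -1 + \frac{s}{4}$
$w{\left(D \right)} = - \frac{6}{4 + D}$ ($w{\left(D \right)} = - \frac{6}{D + 4} = - \frac{6}{4 + D}$)
$T{\left(l \right)} = l^{2} + \frac{3 l}{2}$ ($T{\left(l \right)} = \left(l^{2} + \left(-1 + \frac{1}{4} \cdot 6\right) l\right) + l = \left(l^{2} + \left(-1 + \frac{3}{2}\right) l\right) + l = \left(l^{2} + \frac{l}{2}\right) + l = l^{2} + \frac{3 l}{2}$)
$z = \sqrt{29} \approx 5.3852$
$w{\left(7 \right)} \left(T{\left(3 \right)} + z\right) = - \frac{6}{4 + 7} \left(\frac{1}{2} \cdot 3 \left(3 + 2 \cdot 3\right) + \sqrt{29}\right) = - \frac{6}{11} \left(\frac{1}{2} \cdot 3 \left(3 + 6\right) + \sqrt{29}\right) = \left(-6\right) \frac{1}{11} \left(\frac{1}{2} \cdot 3 \cdot 9 + \sqrt{29}\right) = - \frac{6 \left(\frac{27}{2} + \sqrt{29}\right)}{11} = - \frac{81}{11} - \frac{6 \sqrt{29}}{11}$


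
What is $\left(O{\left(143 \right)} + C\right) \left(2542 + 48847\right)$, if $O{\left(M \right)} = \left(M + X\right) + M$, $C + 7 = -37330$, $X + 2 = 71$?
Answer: $-1900467998$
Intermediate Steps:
$X = 69$ ($X = -2 + 71 = 69$)
$C = -37337$ ($C = -7 - 37330 = -37337$)
$O{\left(M \right)} = 69 + 2 M$ ($O{\left(M \right)} = \left(M + 69\right) + M = \left(69 + M\right) + M = 69 + 2 M$)
$\left(O{\left(143 \right)} + C\right) \left(2542 + 48847\right) = \left(\left(69 + 2 \cdot 143\right) - 37337\right) \left(2542 + 48847\right) = \left(\left(69 + 286\right) - 37337\right) 51389 = \left(355 - 37337\right) 51389 = \left(-36982\right) 51389 = -1900467998$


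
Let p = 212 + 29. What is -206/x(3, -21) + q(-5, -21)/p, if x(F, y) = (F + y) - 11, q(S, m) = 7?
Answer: 49849/6989 ≈ 7.1325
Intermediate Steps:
x(F, y) = -11 + F + y
p = 241
-206/x(3, -21) + q(-5, -21)/p = -206/(-11 + 3 - 21) + 7/241 = -206/(-29) + 7*(1/241) = -206*(-1/29) + 7/241 = 206/29 + 7/241 = 49849/6989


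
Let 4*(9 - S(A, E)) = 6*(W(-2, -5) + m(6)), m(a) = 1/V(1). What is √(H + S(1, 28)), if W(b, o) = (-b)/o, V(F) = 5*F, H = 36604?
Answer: √3661330/10 ≈ 191.35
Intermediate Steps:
W(b, o) = -b/o
m(a) = ⅕ (m(a) = 1/(5*1) = 1/5 = ⅕)
S(A, E) = 93/10 (S(A, E) = 9 - 3*(-1*(-2)/(-5) + ⅕)/2 = 9 - 3*(-1*(-2)*(-⅕) + ⅕)/2 = 9 - 3*(-⅖ + ⅕)/2 = 9 - 3*(-1)/(2*5) = 9 - ¼*(-6/5) = 9 + 3/10 = 93/10)
√(H + S(1, 28)) = √(36604 + 93/10) = √(366133/10) = √3661330/10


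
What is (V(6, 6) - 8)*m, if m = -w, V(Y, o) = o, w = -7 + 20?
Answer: 26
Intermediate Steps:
w = 13
m = -13 (m = -1*13 = -13)
(V(6, 6) - 8)*m = (6 - 8)*(-13) = -2*(-13) = 26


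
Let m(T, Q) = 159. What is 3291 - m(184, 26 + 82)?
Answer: 3132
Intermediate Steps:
3291 - m(184, 26 + 82) = 3291 - 1*159 = 3291 - 159 = 3132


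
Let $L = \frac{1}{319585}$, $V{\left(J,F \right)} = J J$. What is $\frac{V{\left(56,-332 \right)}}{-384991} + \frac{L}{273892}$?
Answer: $- \frac{274499645450529}{33698945519726620} \approx -0.0081456$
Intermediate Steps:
$V{\left(J,F \right)} = J^{2}$
$L = \frac{1}{319585} \approx 3.1291 \cdot 10^{-6}$
$\frac{V{\left(56,-332 \right)}}{-384991} + \frac{L}{273892} = \frac{56^{2}}{-384991} + \frac{1}{319585 \cdot 273892} = 3136 \left(- \frac{1}{384991}\right) + \frac{1}{319585} \cdot \frac{1}{273892} = - \frac{3136}{384991} + \frac{1}{87531774820} = - \frac{274499645450529}{33698945519726620}$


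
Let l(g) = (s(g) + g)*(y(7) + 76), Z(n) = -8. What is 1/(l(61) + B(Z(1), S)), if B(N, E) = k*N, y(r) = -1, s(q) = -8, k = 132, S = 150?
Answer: 1/2919 ≈ 0.00034258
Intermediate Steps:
l(g) = -600 + 75*g (l(g) = (-8 + g)*(-1 + 76) = (-8 + g)*75 = -600 + 75*g)
B(N, E) = 132*N
1/(l(61) + B(Z(1), S)) = 1/((-600 + 75*61) + 132*(-8)) = 1/((-600 + 4575) - 1056) = 1/(3975 - 1056) = 1/2919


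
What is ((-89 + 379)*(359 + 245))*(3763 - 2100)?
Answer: 291291080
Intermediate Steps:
((-89 + 379)*(359 + 245))*(3763 - 2100) = (290*604)*1663 = 175160*1663 = 291291080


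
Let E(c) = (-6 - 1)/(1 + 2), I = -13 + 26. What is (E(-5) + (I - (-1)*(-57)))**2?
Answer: 19321/9 ≈ 2146.8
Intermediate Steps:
I = 13
E(c) = -7/3
(E(-5) + (I - (-1)*(-57)))**2 = (-7/3 + (13 - (-1)*(-57)))**2 = (-7/3 + (13 - 1*57))**2 = (-7/3 + (13 - 57))**2 = (-7/3 - 44)**2 = (-139/3)**2 = 19321/9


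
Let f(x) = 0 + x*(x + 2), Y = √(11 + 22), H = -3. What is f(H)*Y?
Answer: 3*√33 ≈ 17.234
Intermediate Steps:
Y = √33 ≈ 5.7446
f(x) = x*(2 + x) (f(x) = 0 + x*(2 + x) = x*(2 + x))
f(H)*Y = (-3*(2 - 3))*√33 = (-3*(-1))*√33 = 3*√33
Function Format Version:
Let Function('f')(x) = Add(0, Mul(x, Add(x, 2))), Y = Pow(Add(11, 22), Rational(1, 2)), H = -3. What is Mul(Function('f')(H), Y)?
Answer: Mul(3, Pow(33, Rational(1, 2))) ≈ 17.234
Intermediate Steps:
Y = Pow(33, Rational(1, 2)) ≈ 5.7446
Function('f')(x) = Mul(x, Add(2, x)) (Function('f')(x) = Add(0, Mul(x, Add(2, x))) = Mul(x, Add(2, x)))
Mul(Function('f')(H), Y) = Mul(Mul(-3, Add(2, -3)), Pow(33, Rational(1, 2))) = Mul(Mul(-3, -1), Pow(33, Rational(1, 2))) = Mul(3, Pow(33, Rational(1, 2)))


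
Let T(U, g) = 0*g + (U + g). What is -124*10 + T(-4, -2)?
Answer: -1246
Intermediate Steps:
T(U, g) = U + g (T(U, g) = 0 + (U + g) = U + g)
-124*10 + T(-4, -2) = -124*10 + (-4 - 2) = -1240 - 6 = -1246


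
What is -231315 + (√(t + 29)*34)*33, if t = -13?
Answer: -226827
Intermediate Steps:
-231315 + (√(t + 29)*34)*33 = -231315 + (√(-13 + 29)*34)*33 = -231315 + (√16*34)*33 = -231315 + (4*34)*33 = -231315 + 136*33 = -231315 + 4488 = -226827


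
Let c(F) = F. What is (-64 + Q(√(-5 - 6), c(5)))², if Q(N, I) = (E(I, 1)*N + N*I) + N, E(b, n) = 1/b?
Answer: 91829/25 - 3968*I*√11/5 ≈ 3673.2 - 2632.1*I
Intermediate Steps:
Q(N, I) = N + I*N + N/I (Q(N, I) = (N/I + N*I) + N = (N/I + I*N) + N = (I*N + N/I) + N = N + I*N + N/I)
(-64 + Q(√(-5 - 6), c(5)))² = (-64 + (√(-5 - 6) + 5*√(-5 - 6) + √(-5 - 6)/5))² = (-64 + (√(-11) + 5*√(-11) + √(-11)*(⅕)))² = (-64 + (I*√11 + 5*(I*√11) + (I*√11)*(⅕)))² = (-64 + (I*√11 + 5*I*√11 + I*√11/5))² = (-64 + 31*I*√11/5)²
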